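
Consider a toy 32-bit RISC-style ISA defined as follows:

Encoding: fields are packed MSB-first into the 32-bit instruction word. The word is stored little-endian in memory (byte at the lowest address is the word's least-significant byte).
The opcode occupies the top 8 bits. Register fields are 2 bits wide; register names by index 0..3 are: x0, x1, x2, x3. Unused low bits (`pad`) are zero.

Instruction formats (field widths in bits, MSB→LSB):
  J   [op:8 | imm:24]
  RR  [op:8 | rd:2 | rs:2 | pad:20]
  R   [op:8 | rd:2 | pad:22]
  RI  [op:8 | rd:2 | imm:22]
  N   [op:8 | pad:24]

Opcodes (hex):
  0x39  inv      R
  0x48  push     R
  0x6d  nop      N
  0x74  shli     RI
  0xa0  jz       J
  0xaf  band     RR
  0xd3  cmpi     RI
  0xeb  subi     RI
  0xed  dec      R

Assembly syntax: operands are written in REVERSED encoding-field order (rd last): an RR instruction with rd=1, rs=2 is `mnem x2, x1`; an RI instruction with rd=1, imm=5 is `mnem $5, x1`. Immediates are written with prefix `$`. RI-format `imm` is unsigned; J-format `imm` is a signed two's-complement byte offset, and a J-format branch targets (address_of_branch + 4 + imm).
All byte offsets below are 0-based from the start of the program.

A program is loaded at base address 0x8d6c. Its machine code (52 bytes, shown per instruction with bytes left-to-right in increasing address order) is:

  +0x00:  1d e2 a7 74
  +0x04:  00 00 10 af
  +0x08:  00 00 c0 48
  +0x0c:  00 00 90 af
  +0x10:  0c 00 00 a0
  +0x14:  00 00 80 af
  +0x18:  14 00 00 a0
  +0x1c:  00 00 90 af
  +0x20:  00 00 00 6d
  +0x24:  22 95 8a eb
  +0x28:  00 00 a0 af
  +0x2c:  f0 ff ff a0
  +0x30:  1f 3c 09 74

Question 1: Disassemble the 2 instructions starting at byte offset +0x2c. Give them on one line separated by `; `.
[2c] f0 ff ff a0 → 0xa0fffff0
  op=0xa0fffff0>>24=0xa0 ⇒ jz (J)
  [23:0] imm=16777200 (s24→-16) = $-16
[30] 1f 3c 09 74 → 0x74093c1f
  op=0x74093c1f>>24=0x74 ⇒ shli (RI)
  [23:22] rd=0 = x0
  [21:0] imm=605215 = $605215

jz $-16; shli $605215, x0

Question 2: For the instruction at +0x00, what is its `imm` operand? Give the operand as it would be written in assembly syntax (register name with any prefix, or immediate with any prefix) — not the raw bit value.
$2613789

off 0x00: read 1d e2 a7 74 as little → 0x74a7e21d
  opcode bits[31:24]=0x74: shli/RI
  rd@[23:22]=0x2 ⇒ x2
  imm@[21:0]=0x27e21d ⇒ $2613789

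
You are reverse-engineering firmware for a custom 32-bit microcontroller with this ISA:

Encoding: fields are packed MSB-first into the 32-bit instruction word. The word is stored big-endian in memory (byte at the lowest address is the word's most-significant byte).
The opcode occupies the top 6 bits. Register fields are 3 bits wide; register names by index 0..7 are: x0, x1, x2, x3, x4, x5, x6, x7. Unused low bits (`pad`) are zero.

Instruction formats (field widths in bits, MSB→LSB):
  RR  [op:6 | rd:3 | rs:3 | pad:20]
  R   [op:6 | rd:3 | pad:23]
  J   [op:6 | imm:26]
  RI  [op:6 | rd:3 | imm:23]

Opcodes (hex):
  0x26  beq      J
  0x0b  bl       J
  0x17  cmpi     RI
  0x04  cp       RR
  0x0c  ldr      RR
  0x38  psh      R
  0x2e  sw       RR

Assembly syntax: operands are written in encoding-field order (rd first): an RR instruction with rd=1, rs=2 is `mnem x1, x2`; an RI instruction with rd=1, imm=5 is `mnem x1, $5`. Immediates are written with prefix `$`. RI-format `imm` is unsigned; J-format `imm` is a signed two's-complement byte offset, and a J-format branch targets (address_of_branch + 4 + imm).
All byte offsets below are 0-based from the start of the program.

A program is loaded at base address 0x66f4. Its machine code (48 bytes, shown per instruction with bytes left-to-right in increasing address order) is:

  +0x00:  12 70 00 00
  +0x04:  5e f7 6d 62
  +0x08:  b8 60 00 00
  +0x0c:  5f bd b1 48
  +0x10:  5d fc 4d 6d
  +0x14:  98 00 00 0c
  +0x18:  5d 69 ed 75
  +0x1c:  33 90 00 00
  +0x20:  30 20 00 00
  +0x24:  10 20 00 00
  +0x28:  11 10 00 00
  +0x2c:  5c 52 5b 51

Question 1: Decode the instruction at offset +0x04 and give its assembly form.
cmpi x5, $7826786

off 0x04: read 5e f7 6d 62 as big → 0x5ef76d62
  opcode bits[31:26]=0x17: cmpi/RI
  rd@[25:23]=0x5 ⇒ x5
  imm@[22:0]=0x776d62 ⇒ $7826786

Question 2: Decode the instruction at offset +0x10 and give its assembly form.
cmpi x3, $8146285

[10] 5d fc 4d 6d → 0x5dfc4d6d
  top 6b → 0x17 → cmpi [RI]
  rd@[25:23]=0x3 ⇒ x3
  imm@[22:0]=0x7c4d6d ⇒ $8146285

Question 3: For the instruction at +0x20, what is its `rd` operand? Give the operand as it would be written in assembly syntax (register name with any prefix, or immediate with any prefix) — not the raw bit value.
x0

+0x20: 30 20 00 00 ⇒ word 0x30200000 (big)
  op=0x30200000>>26=0xc ⇒ ldr (RR)
  [25:23] rd=0 = x0
  [22:20] rs=2 = x2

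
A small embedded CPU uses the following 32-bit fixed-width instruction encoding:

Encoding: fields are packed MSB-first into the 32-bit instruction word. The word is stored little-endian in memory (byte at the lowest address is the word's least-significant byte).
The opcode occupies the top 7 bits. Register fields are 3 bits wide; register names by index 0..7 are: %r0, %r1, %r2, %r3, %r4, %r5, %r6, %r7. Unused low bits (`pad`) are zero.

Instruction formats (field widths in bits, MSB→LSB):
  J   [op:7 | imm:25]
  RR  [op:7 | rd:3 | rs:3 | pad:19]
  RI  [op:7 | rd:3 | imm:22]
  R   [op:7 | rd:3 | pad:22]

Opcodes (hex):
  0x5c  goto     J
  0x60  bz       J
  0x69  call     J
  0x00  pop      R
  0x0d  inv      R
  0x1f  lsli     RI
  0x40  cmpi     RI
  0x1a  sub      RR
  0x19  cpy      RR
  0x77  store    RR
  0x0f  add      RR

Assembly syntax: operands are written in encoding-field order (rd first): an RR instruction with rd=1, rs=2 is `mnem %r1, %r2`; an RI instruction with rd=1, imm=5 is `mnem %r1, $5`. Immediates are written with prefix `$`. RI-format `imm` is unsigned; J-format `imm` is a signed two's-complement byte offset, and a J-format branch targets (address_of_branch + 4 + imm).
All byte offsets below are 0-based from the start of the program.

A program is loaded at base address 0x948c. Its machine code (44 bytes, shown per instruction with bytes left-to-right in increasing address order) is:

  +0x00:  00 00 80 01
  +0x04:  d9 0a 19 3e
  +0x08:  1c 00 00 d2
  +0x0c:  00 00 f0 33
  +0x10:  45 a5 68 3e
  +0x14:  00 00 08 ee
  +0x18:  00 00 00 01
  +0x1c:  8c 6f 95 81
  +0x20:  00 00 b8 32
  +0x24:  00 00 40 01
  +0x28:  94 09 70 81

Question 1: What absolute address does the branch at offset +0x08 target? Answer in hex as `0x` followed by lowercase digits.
0x94b4

[08] 1c 00 00 d2 → 0xd200001c
  opcode bits[31:25]=0x69: call/J
  [24:0] imm=28 = $28
  target = base 0x948c + off 0x08 + 4 + imm 28 = 0x94b4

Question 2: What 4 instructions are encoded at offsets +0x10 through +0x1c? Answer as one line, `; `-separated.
[10] 45 a5 68 3e → 0x3e68a545
  opcode bits[31:25]=0x1f: lsli/RI
  [24:22] rd=1 = %r1
  [21:0] imm=2663749 = $2663749
[14] 00 00 08 ee → 0xee080000
  opcode bits[31:25]=0x77: store/RR
  [24:22] rd=0 = %r0
  [21:19] rs=1 = %r1
[18] 00 00 00 01 → 0x01000000
  opcode bits[31:25]=0x0: pop/R
  [24:22] rd=4 = %r4
[1c] 8c 6f 95 81 → 0x81956f8c
  opcode bits[31:25]=0x40: cmpi/RI
  [24:22] rd=6 = %r6
  [21:0] imm=1404812 = $1404812

lsli %r1, $2663749; store %r0, %r1; pop %r4; cmpi %r6, $1404812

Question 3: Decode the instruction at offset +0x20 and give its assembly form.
cpy %r2, %r7

off 0x20: read 00 00 b8 32 as little → 0x32b80000
  opcode bits[31:25]=0x19: cpy/RR
  rd@[24:22]=0x2 ⇒ %r2
  rs@[21:19]=0x7 ⇒ %r7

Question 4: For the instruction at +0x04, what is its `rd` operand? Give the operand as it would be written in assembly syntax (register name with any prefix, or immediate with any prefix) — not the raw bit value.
[04] d9 0a 19 3e → 0x3e190ad9
  top 7b → 0x1f → lsli [RI]
  rd@[24:22]=0x0 ⇒ %r0
  imm@[21:0]=0x190ad9 ⇒ $1641177

%r0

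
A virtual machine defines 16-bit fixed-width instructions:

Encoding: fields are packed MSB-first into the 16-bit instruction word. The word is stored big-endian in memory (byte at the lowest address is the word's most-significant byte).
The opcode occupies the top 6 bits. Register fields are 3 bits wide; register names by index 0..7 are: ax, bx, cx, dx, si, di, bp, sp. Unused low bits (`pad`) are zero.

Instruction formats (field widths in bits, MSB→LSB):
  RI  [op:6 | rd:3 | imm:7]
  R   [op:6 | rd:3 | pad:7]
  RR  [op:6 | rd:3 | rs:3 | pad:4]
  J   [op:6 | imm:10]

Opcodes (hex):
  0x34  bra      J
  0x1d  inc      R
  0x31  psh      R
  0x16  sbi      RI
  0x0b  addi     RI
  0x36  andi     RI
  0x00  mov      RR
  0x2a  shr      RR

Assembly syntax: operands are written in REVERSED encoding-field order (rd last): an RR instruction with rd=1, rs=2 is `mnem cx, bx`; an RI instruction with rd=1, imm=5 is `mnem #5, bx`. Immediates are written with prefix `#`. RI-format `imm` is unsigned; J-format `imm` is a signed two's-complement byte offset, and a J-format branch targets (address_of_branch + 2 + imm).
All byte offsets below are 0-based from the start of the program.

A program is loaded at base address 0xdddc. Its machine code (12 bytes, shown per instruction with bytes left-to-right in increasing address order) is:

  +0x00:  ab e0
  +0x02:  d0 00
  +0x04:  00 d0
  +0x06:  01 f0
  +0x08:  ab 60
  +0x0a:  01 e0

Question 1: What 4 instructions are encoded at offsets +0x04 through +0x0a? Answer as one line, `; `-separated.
mov di, bx; mov sp, dx; shr bp, bp; mov bp, dx

[04] 00 d0 → 0x00d0
  opcode bits[15:10]=0x0: mov/RR
  rd@[9:7]=0x1 ⇒ bx
  rs@[6:4]=0x5 ⇒ di
[06] 01 f0 → 0x01f0
  opcode bits[15:10]=0x0: mov/RR
  rd@[9:7]=0x3 ⇒ dx
  rs@[6:4]=0x7 ⇒ sp
[08] ab 60 → 0xab60
  opcode bits[15:10]=0x2a: shr/RR
  rd@[9:7]=0x6 ⇒ bp
  rs@[6:4]=0x6 ⇒ bp
[0a] 01 e0 → 0x01e0
  opcode bits[15:10]=0x0: mov/RR
  rd@[9:7]=0x3 ⇒ dx
  rs@[6:4]=0x6 ⇒ bp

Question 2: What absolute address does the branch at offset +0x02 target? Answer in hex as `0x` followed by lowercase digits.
0xdde0

@+02  big-endian(d0 00) = 0xd000
  op=0xd000>>10=0x34 ⇒ bra (J)
  [9:0] imm=0 = #0
  target = base 0xdddc + off 0x02 + 2 + imm 0 = 0xdde0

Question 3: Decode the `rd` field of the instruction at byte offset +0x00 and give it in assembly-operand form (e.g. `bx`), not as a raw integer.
off 0x00: read ab e0 as big → 0xabe0
  top 6b → 0x2a → shr [RR]
  [9:7] rd=7 = sp
  [6:4] rs=6 = bp

sp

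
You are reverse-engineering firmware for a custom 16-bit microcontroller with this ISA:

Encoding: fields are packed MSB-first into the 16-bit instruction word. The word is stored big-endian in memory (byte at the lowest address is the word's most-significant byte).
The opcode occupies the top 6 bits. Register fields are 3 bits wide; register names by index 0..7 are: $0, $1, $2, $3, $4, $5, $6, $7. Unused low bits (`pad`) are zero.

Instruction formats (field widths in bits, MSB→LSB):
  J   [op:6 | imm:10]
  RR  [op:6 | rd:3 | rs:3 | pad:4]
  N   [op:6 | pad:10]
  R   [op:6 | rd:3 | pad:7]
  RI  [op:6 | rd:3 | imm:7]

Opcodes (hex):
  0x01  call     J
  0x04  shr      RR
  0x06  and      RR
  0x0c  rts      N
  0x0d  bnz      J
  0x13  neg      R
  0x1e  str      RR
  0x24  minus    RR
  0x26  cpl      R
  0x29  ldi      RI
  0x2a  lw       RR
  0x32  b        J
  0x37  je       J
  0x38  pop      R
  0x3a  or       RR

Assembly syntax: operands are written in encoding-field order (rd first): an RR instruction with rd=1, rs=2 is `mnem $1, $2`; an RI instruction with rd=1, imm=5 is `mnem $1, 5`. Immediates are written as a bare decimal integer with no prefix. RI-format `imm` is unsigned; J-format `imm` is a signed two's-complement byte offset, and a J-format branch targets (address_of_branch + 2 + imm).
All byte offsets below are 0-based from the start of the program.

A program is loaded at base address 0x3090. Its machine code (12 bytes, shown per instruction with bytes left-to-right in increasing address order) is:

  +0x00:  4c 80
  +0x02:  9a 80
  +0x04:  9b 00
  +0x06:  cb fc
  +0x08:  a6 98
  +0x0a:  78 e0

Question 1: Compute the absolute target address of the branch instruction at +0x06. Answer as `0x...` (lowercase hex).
+0x06: cb fc ⇒ word 0xcbfc (big)
  top 6b → 0x32 → b [J]
  imm: (w>>0)&0x3ff=0x3fc (s10→-4) → -4
  target = base 0x3090 + off 0x06 + 2 + imm -4 = 0x3094

0x3094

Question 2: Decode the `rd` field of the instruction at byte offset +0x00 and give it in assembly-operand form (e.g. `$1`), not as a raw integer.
$1

off 0x00: read 4c 80 as big → 0x4c80
  top 6b → 0x13 → neg [R]
  [9:7] rd=1 = $1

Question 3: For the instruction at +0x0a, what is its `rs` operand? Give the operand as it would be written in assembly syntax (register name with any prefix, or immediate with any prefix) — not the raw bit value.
+0x0a: 78 e0 ⇒ word 0x78e0 (big)
  top 6b → 0x1e → str [RR]
  [9:7] rd=1 = $1
  [6:4] rs=6 = $6

$6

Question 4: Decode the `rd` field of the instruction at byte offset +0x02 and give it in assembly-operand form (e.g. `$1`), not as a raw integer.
$5

@+02  big-endian(9a 80) = 0x9a80
  op=0x9a80>>10=0x26 ⇒ cpl (R)
  rd@[9:7]=0x5 ⇒ $5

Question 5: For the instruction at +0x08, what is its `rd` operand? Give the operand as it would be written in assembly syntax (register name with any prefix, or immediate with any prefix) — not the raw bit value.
off 0x08: read a6 98 as big → 0xa698
  op=0xa698>>10=0x29 ⇒ ldi (RI)
  [9:7] rd=5 = $5
  [6:0] imm=24 = 24

$5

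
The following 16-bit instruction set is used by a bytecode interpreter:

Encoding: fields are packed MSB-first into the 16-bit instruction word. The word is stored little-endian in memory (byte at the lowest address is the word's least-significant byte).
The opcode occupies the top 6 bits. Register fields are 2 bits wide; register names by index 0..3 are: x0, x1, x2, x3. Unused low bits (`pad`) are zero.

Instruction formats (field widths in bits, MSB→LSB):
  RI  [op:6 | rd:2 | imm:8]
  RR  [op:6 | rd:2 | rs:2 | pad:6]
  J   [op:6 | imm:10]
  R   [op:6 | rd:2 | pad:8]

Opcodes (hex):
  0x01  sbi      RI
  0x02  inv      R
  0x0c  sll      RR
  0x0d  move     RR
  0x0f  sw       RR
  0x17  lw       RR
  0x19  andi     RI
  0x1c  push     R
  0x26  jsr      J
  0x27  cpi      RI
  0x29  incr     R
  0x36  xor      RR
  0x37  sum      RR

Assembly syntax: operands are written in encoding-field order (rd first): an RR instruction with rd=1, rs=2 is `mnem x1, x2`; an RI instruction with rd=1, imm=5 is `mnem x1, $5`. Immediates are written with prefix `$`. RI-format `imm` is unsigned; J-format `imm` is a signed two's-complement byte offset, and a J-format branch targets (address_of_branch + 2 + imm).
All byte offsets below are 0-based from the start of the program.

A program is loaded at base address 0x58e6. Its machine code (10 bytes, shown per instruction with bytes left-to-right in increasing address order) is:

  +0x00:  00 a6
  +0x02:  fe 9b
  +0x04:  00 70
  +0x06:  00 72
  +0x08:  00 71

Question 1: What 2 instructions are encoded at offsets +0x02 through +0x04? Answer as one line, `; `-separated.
off 0x02: read fe 9b as little → 0x9bfe
  op=0x9bfe>>10=0x26 ⇒ jsr (J)
  imm@[9:0]=0x3fe (s10→-2) ⇒ $-2
off 0x04: read 00 70 as little → 0x7000
  op=0x7000>>10=0x1c ⇒ push (R)
  rd@[9:8]=0x0 ⇒ x0

jsr $-2; push x0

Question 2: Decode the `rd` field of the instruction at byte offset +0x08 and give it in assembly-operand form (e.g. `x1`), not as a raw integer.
+0x08: 00 71 ⇒ word 0x7100 (little)
  opcode bits[15:10]=0x1c: push/R
  rd: (w>>8)&0x3=0x1 → x1

x1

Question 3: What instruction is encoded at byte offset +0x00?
[00] 00 a6 → 0xa600
  top 6b → 0x29 → incr [R]
  rd@[9:8]=0x2 ⇒ x2

incr x2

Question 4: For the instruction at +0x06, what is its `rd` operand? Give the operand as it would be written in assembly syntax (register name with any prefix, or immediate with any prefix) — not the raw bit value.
x2

+0x06: 00 72 ⇒ word 0x7200 (little)
  opcode bits[15:10]=0x1c: push/R
  rd: (w>>8)&0x3=0x2 → x2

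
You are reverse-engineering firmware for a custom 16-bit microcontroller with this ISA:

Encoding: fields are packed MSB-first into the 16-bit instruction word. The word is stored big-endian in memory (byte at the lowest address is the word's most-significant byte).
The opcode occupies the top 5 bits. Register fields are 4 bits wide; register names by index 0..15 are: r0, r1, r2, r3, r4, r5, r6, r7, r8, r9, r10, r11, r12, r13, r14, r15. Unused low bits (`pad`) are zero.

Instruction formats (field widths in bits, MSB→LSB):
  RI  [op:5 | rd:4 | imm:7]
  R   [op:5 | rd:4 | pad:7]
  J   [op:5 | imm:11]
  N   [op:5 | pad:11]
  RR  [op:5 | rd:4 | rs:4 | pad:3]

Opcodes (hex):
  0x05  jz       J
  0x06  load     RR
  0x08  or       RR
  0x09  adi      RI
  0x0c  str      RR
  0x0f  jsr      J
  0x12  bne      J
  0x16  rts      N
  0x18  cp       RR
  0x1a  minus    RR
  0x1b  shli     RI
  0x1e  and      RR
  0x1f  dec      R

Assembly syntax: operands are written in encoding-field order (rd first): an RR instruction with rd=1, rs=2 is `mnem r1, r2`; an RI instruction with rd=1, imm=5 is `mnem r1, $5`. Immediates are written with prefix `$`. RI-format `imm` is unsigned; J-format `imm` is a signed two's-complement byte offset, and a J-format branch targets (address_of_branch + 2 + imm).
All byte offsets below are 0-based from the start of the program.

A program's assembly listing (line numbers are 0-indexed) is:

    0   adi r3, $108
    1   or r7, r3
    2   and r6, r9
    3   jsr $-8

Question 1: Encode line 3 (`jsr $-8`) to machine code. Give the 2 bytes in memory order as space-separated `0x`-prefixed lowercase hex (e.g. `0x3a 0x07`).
0x7f 0xf8

L3: jsr op=0xf:5|imm=-8:11 ⇒ 0x7ff8 ⇒ big 7f f8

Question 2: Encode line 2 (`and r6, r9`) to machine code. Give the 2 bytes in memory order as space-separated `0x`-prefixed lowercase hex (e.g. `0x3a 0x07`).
0xf3 0x48

L2: and op=0x1e:5|rd=6:4|rs=9:4|pad=0:3 ⇒ 0xf348 ⇒ big f3 48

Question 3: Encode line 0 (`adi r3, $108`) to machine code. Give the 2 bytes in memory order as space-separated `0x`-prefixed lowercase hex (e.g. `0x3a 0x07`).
0. adi fields op=0x9:5|rd=3:4|imm=108:7 → word 49ech → 49 ec

0x49 0xec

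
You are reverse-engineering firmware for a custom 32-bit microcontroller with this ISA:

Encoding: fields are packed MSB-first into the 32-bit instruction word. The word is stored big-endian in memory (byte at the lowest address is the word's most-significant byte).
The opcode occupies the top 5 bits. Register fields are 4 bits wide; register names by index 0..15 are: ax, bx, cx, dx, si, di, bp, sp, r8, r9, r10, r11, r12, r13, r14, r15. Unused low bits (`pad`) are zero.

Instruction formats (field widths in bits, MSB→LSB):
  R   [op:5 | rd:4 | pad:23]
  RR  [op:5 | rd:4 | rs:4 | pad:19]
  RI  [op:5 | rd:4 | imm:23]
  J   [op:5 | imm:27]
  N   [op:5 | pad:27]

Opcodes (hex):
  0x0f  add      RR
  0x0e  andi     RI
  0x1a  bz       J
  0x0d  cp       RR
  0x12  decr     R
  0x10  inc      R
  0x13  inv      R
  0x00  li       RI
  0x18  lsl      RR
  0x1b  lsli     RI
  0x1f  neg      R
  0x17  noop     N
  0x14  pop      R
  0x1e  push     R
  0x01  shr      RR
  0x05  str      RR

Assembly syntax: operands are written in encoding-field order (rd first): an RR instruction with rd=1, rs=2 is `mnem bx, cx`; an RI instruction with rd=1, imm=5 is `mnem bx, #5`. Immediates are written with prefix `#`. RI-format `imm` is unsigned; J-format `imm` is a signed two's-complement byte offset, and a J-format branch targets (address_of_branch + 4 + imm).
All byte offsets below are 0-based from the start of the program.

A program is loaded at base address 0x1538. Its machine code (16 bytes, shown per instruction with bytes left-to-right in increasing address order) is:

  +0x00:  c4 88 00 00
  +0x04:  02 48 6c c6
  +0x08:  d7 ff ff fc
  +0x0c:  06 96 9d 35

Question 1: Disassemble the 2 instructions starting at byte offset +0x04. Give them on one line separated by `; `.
li si, #4746438; bz #-4

off 0x04: read 02 48 6c c6 as big → 0x02486cc6
  op=0x02486cc6>>27=0x0 ⇒ li (RI)
  rd@[26:23]=0x4 ⇒ si
  imm@[22:0]=0x486cc6 ⇒ #4746438
off 0x08: read d7 ff ff fc as big → 0xd7fffffc
  op=0xd7fffffc>>27=0x1a ⇒ bz (J)
  imm@[26:0]=0x7fffffc (s27→-4) ⇒ #-4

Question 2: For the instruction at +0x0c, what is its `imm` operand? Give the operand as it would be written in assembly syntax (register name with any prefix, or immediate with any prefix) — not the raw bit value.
@+0c  big-endian(06 96 9d 35) = 0x06969d35
  top 5b → 0x0 → li [RI]
  rd: (w>>23)&0xf=0xd → r13
  imm: (w>>0)&0x7fffff=0x169d35 → #1482037

#1482037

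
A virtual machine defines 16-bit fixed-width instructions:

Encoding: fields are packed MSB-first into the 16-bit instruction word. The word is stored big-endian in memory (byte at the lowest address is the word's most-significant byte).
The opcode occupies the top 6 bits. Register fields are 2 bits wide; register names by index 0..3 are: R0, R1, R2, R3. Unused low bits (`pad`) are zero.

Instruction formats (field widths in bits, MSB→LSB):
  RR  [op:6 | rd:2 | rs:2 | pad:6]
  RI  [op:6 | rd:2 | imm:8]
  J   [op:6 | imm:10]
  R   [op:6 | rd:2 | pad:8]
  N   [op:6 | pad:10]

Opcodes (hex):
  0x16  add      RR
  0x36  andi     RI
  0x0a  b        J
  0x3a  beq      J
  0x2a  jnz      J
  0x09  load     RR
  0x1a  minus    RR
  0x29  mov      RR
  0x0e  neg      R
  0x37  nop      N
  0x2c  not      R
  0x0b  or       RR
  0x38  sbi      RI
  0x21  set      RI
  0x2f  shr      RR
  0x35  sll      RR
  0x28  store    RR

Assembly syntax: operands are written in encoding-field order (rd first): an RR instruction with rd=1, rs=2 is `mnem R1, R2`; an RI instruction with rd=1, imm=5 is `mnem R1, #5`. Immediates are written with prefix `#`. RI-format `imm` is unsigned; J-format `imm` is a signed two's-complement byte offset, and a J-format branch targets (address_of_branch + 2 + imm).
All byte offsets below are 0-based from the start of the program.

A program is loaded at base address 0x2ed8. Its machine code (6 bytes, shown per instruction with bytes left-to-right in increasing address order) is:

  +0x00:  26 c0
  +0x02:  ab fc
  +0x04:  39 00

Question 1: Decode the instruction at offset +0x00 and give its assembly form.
[00] 26 c0 → 0x26c0
  op=0x26c0>>10=0x9 ⇒ load (RR)
  rd: (w>>8)&0x3=0x2 → R2
  rs: (w>>6)&0x3=0x3 → R3

load R2, R3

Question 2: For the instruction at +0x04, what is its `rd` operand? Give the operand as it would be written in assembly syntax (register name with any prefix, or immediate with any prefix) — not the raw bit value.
R1

@+04  big-endian(39 00) = 0x3900
  top 6b → 0xe → neg [R]
  [9:8] rd=1 = R1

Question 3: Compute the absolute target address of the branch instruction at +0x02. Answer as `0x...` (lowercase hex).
+0x02: ab fc ⇒ word 0xabfc (big)
  op=0xabfc>>10=0x2a ⇒ jnz (J)
  imm: (w>>0)&0x3ff=0x3fc (s10→-4) → #-4
  target = base 0x2ed8 + off 0x02 + 2 + imm -4 = 0x2ed8

0x2ed8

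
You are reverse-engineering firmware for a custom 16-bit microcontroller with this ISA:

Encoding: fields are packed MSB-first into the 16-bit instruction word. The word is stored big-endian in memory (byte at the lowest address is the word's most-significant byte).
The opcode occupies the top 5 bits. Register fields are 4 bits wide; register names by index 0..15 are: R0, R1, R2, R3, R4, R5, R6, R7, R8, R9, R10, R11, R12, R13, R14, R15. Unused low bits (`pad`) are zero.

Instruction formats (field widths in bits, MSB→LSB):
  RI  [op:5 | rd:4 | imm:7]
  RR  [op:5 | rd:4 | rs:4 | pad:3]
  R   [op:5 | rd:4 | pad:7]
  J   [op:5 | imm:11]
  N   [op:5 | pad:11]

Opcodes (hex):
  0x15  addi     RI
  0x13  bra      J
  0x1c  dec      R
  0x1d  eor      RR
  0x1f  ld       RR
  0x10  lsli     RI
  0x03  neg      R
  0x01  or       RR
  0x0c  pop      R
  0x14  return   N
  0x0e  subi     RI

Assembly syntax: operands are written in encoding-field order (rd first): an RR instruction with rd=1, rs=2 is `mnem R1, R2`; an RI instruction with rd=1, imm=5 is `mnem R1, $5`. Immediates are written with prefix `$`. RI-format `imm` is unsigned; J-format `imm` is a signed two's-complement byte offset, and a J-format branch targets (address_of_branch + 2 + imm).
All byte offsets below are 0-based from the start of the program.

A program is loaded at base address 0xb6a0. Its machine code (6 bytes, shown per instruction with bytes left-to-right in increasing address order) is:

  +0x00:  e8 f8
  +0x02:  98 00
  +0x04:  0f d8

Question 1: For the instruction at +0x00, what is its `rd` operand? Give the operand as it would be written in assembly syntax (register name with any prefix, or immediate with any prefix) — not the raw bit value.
R1

+0x00: e8 f8 ⇒ word 0xe8f8 (big)
  op=0xe8f8>>11=0x1d ⇒ eor (RR)
  rd@[10:7]=0x1 ⇒ R1
  rs@[6:3]=0xf ⇒ R15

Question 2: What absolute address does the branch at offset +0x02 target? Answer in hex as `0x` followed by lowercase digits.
0xb6a4

@+02  big-endian(98 00) = 0x9800
  opcode bits[15:11]=0x13: bra/J
  [10:0] imm=0 = $0
  target = base 0xb6a0 + off 0x02 + 2 + imm 0 = 0xb6a4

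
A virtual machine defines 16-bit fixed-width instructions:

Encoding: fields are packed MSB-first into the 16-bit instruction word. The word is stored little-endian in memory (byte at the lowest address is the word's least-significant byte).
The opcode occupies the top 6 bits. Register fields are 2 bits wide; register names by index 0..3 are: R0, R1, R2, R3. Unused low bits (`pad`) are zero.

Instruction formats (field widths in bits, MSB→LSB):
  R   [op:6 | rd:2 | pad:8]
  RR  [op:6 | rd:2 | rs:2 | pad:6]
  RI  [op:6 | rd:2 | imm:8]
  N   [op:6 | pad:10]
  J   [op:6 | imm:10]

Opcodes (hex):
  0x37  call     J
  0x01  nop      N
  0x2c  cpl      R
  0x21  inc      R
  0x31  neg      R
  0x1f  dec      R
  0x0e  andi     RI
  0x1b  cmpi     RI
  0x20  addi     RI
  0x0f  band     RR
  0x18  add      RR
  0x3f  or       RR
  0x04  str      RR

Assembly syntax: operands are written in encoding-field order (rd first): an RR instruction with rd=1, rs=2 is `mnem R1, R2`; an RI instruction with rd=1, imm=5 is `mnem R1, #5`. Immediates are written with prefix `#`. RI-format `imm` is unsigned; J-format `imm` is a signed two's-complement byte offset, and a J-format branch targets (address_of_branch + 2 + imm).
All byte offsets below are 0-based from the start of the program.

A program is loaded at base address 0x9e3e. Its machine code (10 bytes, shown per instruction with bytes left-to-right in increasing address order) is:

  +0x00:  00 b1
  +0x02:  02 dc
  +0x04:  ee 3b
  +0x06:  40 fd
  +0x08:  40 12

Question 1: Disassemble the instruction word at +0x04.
andi R3, #238

+0x04: ee 3b ⇒ word 0x3bee (little)
  top 6b → 0xe → andi [RI]
  rd@[9:8]=0x3 ⇒ R3
  imm@[7:0]=0xee ⇒ #238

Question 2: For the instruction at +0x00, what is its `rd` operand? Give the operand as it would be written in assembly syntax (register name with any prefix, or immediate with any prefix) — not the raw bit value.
R1

off 0x00: read 00 b1 as little → 0xb100
  opcode bits[15:10]=0x2c: cpl/R
  rd: (w>>8)&0x3=0x1 → R1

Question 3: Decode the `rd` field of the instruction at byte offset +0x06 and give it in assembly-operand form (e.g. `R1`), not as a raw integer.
R1

+0x06: 40 fd ⇒ word 0xfd40 (little)
  op=0xfd40>>10=0x3f ⇒ or (RR)
  [9:8] rd=1 = R1
  [7:6] rs=1 = R1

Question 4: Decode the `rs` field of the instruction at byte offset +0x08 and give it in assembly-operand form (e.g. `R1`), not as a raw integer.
R1

+0x08: 40 12 ⇒ word 0x1240 (little)
  opcode bits[15:10]=0x4: str/RR
  [9:8] rd=2 = R2
  [7:6] rs=1 = R1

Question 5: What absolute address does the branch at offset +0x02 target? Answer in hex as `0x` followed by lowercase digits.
0x9e44

+0x02: 02 dc ⇒ word 0xdc02 (little)
  op=0xdc02>>10=0x37 ⇒ call (J)
  [9:0] imm=2 = #2
  target = base 0x9e3e + off 0x02 + 2 + imm 2 = 0x9e44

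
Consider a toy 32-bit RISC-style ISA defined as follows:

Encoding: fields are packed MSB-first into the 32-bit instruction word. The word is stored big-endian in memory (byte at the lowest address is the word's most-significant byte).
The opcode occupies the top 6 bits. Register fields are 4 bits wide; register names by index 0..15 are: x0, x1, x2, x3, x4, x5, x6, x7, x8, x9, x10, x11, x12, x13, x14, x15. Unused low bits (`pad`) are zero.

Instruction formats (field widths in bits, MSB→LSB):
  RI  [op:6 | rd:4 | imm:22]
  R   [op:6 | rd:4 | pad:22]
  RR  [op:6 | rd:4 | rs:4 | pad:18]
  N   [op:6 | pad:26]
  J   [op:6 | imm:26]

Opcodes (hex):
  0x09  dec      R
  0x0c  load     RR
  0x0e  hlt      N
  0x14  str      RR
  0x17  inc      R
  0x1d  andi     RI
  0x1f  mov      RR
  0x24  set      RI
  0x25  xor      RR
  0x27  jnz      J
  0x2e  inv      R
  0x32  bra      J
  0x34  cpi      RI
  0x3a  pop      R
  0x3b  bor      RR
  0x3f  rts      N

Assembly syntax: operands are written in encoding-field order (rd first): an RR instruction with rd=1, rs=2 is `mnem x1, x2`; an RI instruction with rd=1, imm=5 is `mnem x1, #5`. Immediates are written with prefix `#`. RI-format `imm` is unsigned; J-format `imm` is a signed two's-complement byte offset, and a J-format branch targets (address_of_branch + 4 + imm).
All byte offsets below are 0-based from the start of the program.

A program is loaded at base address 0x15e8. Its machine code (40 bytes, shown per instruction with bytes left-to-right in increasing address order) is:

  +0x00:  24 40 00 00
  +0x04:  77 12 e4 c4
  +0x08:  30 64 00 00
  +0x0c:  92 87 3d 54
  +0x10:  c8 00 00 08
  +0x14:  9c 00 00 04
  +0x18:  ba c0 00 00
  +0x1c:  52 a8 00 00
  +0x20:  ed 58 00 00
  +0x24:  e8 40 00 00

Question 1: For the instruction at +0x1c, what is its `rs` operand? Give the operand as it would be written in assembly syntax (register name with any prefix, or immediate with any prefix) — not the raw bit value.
x10

@+1c  big-endian(52 a8 00 00) = 0x52a80000
  opcode bits[31:26]=0x14: str/RR
  [25:22] rd=10 = x10
  [21:18] rs=10 = x10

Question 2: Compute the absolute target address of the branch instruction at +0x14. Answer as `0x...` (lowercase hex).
+0x14: 9c 00 00 04 ⇒ word 0x9c000004 (big)
  top 6b → 0x27 → jnz [J]
  [25:0] imm=4 = #4
  target = base 0x15e8 + off 0x14 + 4 + imm 4 = 0x1604

0x1604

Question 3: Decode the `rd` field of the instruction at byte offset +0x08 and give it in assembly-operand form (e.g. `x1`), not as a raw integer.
off 0x08: read 30 64 00 00 as big → 0x30640000
  opcode bits[31:26]=0xc: load/RR
  rd: (w>>22)&0xf=0x1 → x1
  rs: (w>>18)&0xf=0x9 → x9

x1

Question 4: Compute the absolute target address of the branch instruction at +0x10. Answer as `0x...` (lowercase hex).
@+10  big-endian(c8 00 00 08) = 0xc8000008
  top 6b → 0x32 → bra [J]
  imm: (w>>0)&0x3ffffff=0x8 → #8
  target = base 0x15e8 + off 0x10 + 4 + imm 8 = 0x1604

0x1604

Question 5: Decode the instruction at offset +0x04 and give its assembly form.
andi x12, #1238212

off 0x04: read 77 12 e4 c4 as big → 0x7712e4c4
  top 6b → 0x1d → andi [RI]
  rd: (w>>22)&0xf=0xc → x12
  imm: (w>>0)&0x3fffff=0x12e4c4 → #1238212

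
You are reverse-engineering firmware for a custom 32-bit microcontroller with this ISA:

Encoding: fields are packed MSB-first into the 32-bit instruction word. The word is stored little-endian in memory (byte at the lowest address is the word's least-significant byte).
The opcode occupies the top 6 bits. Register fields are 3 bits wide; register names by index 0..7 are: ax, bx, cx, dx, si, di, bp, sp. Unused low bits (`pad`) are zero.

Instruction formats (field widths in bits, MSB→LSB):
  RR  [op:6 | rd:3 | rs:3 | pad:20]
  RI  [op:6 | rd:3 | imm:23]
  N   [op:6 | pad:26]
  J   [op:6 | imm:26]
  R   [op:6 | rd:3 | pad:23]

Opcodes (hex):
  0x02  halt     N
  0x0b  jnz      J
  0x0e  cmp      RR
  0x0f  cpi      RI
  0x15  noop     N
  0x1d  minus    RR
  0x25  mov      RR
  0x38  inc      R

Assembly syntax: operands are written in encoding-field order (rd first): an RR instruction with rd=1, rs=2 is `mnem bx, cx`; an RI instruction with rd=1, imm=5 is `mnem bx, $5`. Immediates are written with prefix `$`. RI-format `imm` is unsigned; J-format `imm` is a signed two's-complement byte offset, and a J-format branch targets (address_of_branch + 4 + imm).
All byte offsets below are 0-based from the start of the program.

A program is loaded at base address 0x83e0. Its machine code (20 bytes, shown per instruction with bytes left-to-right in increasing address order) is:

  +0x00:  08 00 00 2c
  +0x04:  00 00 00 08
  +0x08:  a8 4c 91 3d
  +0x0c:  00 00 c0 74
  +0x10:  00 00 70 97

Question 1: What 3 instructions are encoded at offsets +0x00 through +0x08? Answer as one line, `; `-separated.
off 0x00: read 08 00 00 2c as little → 0x2c000008
  top 6b → 0xb → jnz [J]
  [25:0] imm=8 = $8
off 0x04: read 00 00 00 08 as little → 0x08000000
  top 6b → 0x2 → halt [N]
off 0x08: read a8 4c 91 3d as little → 0x3d914ca8
  top 6b → 0xf → cpi [RI]
  [25:23] rd=3 = dx
  [22:0] imm=1133736 = $1133736

jnz $8; halt; cpi dx, $1133736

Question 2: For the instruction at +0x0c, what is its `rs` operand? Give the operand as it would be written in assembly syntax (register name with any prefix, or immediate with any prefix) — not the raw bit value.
+0x0c: 00 00 c0 74 ⇒ word 0x74c00000 (little)
  opcode bits[31:26]=0x1d: minus/RR
  rd@[25:23]=0x1 ⇒ bx
  rs@[22:20]=0x4 ⇒ si

si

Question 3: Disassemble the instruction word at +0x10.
mov bp, sp

off 0x10: read 00 00 70 97 as little → 0x97700000
  top 6b → 0x25 → mov [RR]
  rd@[25:23]=0x6 ⇒ bp
  rs@[22:20]=0x7 ⇒ sp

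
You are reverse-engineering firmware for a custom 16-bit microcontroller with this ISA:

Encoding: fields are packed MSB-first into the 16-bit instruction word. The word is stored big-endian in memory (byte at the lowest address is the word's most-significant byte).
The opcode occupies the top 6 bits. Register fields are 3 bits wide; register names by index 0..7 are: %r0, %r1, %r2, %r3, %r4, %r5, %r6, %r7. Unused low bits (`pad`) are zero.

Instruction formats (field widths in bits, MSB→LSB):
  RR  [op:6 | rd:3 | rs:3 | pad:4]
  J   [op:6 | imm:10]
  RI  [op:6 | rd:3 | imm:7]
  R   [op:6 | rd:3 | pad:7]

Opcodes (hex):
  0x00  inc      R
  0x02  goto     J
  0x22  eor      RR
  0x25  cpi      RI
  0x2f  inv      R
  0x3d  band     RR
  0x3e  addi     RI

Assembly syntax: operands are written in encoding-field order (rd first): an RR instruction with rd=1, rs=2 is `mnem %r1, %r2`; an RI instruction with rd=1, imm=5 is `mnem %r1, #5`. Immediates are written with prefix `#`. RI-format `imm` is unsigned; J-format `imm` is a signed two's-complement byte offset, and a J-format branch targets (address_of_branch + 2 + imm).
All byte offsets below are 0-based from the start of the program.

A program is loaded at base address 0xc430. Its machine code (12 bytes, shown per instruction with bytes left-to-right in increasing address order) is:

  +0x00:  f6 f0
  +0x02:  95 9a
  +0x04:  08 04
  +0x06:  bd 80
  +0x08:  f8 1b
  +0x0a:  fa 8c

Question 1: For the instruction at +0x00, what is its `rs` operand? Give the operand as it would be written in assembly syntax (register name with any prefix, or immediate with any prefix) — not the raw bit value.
@+00  big-endian(f6 f0) = 0xf6f0
  opcode bits[15:10]=0x3d: band/RR
  [9:7] rd=5 = %r5
  [6:4] rs=7 = %r7

%r7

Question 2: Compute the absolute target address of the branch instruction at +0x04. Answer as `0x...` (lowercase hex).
off 0x04: read 08 04 as big → 0x0804
  op=0x0804>>10=0x2 ⇒ goto (J)
  imm@[9:0]=0x4 ⇒ #4
  target = base 0xc430 + off 0x04 + 2 + imm 4 = 0xc43a

0xc43a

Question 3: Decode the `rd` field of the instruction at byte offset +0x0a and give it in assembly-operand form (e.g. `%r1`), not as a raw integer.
%r5

+0x0a: fa 8c ⇒ word 0xfa8c (big)
  opcode bits[15:10]=0x3e: addi/RI
  [9:7] rd=5 = %r5
  [6:0] imm=12 = #12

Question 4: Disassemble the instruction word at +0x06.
off 0x06: read bd 80 as big → 0xbd80
  op=0xbd80>>10=0x2f ⇒ inv (R)
  rd: (w>>7)&0x7=0x3 → %r3

inv %r3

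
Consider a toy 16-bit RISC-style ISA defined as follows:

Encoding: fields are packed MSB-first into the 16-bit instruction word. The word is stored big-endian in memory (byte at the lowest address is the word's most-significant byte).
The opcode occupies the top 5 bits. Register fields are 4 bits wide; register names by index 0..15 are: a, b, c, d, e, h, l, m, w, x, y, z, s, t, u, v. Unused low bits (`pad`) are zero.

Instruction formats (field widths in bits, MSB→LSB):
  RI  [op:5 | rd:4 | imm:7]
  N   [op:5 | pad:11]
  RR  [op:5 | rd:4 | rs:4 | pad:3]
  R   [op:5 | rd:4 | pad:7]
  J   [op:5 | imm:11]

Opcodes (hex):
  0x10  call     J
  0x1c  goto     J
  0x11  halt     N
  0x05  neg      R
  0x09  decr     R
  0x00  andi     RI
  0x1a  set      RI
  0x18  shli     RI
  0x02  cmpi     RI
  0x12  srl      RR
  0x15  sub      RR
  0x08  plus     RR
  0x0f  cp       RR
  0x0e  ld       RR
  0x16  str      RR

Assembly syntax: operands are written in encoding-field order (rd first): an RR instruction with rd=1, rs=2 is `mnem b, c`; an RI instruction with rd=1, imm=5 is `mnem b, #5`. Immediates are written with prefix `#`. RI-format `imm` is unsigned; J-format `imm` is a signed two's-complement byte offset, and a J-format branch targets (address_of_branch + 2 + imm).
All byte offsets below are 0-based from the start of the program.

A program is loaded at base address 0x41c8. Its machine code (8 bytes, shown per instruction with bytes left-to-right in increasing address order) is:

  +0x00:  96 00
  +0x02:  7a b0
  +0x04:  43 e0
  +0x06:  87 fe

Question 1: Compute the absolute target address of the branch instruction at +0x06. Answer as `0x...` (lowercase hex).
0x41ce

@+06  big-endian(87 fe) = 0x87fe
  op=0x87fe>>11=0x10 ⇒ call (J)
  imm@[10:0]=0x7fe (s11→-2) ⇒ #-2
  target = base 0x41c8 + off 0x06 + 2 + imm -2 = 0x41ce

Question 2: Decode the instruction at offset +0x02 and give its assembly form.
[02] 7a b0 → 0x7ab0
  top 5b → 0xf → cp [RR]
  rd: (w>>7)&0xf=0x5 → h
  rs: (w>>3)&0xf=0x6 → l

cp h, l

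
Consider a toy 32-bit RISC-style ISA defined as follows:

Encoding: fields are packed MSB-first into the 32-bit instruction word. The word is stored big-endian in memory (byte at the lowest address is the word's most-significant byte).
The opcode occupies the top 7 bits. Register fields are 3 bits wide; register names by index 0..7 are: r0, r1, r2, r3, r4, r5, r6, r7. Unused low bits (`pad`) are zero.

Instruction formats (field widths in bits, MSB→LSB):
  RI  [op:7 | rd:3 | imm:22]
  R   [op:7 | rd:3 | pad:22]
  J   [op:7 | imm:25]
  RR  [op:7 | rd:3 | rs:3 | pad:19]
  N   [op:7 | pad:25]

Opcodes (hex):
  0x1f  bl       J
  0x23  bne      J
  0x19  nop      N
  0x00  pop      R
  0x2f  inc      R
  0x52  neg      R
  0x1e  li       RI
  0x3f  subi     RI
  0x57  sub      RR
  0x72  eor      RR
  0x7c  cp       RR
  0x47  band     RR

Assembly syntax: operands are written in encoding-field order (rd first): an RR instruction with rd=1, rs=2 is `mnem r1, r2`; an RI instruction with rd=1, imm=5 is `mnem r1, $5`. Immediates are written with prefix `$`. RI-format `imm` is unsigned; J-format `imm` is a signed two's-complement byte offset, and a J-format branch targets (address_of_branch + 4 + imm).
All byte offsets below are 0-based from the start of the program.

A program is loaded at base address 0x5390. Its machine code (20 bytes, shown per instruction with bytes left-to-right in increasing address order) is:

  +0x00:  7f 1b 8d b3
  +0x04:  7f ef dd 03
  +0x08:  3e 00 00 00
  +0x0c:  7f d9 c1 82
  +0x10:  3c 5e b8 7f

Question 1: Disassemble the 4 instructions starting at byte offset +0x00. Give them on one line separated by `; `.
@+00  big-endian(7f 1b 8d b3) = 0x7f1b8db3
  op=0x7f1b8db3>>25=0x3f ⇒ subi (RI)
  rd@[24:22]=0x4 ⇒ r4
  imm@[21:0]=0x1b8db3 ⇒ $1805747
@+04  big-endian(7f ef dd 03) = 0x7fefdd03
  op=0x7fefdd03>>25=0x3f ⇒ subi (RI)
  rd@[24:22]=0x7 ⇒ r7
  imm@[21:0]=0x2fdd03 ⇒ $3136771
@+08  big-endian(3e 00 00 00) = 0x3e000000
  op=0x3e000000>>25=0x1f ⇒ bl (J)
  imm@[24:0]=0x0 ⇒ $0
@+0c  big-endian(7f d9 c1 82) = 0x7fd9c182
  op=0x7fd9c182>>25=0x3f ⇒ subi (RI)
  rd@[24:22]=0x7 ⇒ r7
  imm@[21:0]=0x19c182 ⇒ $1687938

subi r4, $1805747; subi r7, $3136771; bl $0; subi r7, $1687938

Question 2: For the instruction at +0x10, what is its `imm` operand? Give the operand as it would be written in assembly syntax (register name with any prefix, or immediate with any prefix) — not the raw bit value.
$2013311

off 0x10: read 3c 5e b8 7f as big → 0x3c5eb87f
  top 7b → 0x1e → li [RI]
  rd@[24:22]=0x1 ⇒ r1
  imm@[21:0]=0x1eb87f ⇒ $2013311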